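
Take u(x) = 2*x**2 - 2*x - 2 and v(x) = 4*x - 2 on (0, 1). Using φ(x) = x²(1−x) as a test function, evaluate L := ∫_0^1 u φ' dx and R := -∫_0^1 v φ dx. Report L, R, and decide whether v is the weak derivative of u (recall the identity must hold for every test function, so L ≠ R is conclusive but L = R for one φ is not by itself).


LHS = -1/30, RHS = -1/30. Yes, v = u' weakly.

u(x) = 2*x**2 - 2*x - 2, classical derivative u'(x) = 4*x - 2.
φ(x) = x²(1−x), so φ'(x) = x*(2 - 3*x).
Note φ(0) = φ(1) = 0, so the boundary term u·φ vanishes.
LHS = ∫_0^1 u(x) φ'(x) dx = ∫_0^1 (-6*x^4 + 10*x^3 + 2*x^2 - 4*x) dx. Term by term:
  ∫_0^1 -6*x^4 dx = -6/5;  ∫_0^1 10*x^3 dx = 5/2;  ∫_0^1 2*x^2 dx = 2/3;
  ∫_0^1 -4*x dx = -2.
Sum: -6/5 + 5/2 + 2/3 − 2 = -1/30.
So LHS = -1/30.
∫_0^1 v(x) φ(x) dx = ∫_0^1 (-4*x^4 + 6*x^3 - 2*x^2) dx. Term by term:
  ∫_0^1 -4*x^4 dx = -4/5;  ∫_0^1 6*x^3 dx = 3/2;  ∫_0^1 -2*x^2 dx = -2/3.
Sum: -4/5 + 3/2 − 2/3 = 1/30.
So RHS = -∫_0^1 v(x) φ(x) dx = -1/30.
LHS = RHS, so the identity holds for this test φ.
Moreover u is smooth here and v(x) = u'(x) = 4*x - 2 pointwise, so the identity holds for every test function. Hence v is the weak derivative of u.


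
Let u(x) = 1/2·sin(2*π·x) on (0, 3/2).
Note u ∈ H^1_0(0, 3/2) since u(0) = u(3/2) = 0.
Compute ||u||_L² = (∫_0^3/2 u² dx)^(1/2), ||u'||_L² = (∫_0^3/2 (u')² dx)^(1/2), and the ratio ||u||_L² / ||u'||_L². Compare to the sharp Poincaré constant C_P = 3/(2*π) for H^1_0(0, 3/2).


||u||_L² / ||u'||_L² = 1/(2*π) < C_P = 3/(2*π).

u(x) = 1/2·sin(2*π·x), so u'(x) = π*cos(2*π*x).
Writing u(x) = A·sin(kπx/L) with A = 1/2 and k = 3, use ∫_0^L sin²(kπx/L) dx = L/2 and ∫_0^L cos²(kπx/L) dx = L/2.
u² = 1/4·sin²(2*π·x) and (u')² = π^2·cos²(2*π·x), and each of sin², cos² integrates to L/2 = 3/4 over (0, 3/2).
∫_0^3/2 u² dx = 3/16, so ||u||_L² = sqrt(3)/4.
∫_0^3/2 (u')² dx = 3*π^2/4, so ||u'||_L² = sqrt(3)*π/2.
Ratio ||u||_L² / ||u'||_L² = 1/(2*π).
Sharp Poincaré constant on H^1_0(0, 3/2) is C_P = L/π = 3/(2*π), achieved by sin(2*π/3·x).
This is the k = 3 harmonic; the ratio L/(kπ) is strictly less than C_P = L/π, consistent with the sharp inequality ||u||_L² ≤ C_P ||u'||_L².


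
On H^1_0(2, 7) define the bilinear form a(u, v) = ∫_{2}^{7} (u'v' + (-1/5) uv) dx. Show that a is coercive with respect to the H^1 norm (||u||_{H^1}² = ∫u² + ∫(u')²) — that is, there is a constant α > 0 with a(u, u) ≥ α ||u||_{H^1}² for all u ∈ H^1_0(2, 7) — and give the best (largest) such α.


α = (-5 + π^2)/(π^2 + 25)

Coercivity of a(·,·) on H^1_0(2, 7) means a(u, u) ≥ α ||u||_{H^1}² for every u ∈ H^1_0.
The interval has length L = 5, and Poincaré/coercivity depend only on L. Here a(u, u) = ∫(u')² + (-1/5)·∫u².
Here c = -1/5 < 0 with |c| < (π/L)² = π^2/25, so coercivity still holds. The condition a(u,u) ≥ α||u||_{H^1}² reads (1−α)∫(u')² ≥ (α−c)∫u². Any admissible α is ≤ 1 (rapidly oscillating u have ∫u²/∫(u')² → 0), and α = 1 would force 0 ≥ (1−c)∫u², impossible since c < 1; so 1−α > 0. By the sharp Poincaré inequality on H^1_0 of an interval of length L, ∫(u')² ≥ (π/L)²∫u² with equality for the first sine mode sin(π(x−x₀)/L) (x₀ the left endpoint), so the inequality holds for all u iff (1−α)(π/L)² ≥ α − c, i.e. α ≤ ((π/L)² + c)/((π/L)² + 1) = (1 + c(L/π)²)/(1 + (L/π)²). (Direct route, valid since c ≤ 0: Poincaré gives c∫u² ≥ c(L/π)²∫(u')², so a(u,u) ≥ (1 + c(L/π)²)∫(u')², while ||u||_{H^1}² ≤ (1 + (L/π)²)∫(u')²; dividing yields the same α.) With (π/L)² = π^2/25 and c = -1/5, the largest admissible constant is α = ((π/L)² + c)/((π/L)² + 1).
Simplifying, α = (-5 + π^2)/(π^2 + 25).


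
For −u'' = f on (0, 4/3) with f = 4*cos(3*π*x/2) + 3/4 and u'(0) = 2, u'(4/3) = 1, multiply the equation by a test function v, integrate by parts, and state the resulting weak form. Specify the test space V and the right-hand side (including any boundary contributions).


V = H^1(0, 4/3) (v unrestricted at boundary; u is determined up to an additive constant); weak form: ∫_0^4/3 u'v' dx = ∫_0^4/3 (4*cos(3*π*x/2) + 3/4) v dx + v(4/3) − 2·v(0) for all v ∈ V.

Multiply both sides by a test function v and integrate from 0 to 4/3:
  ∫_0^4/3 −u''(x) v(x) dx = ∫_0^4/3 f(x) v(x) dx.
Integrate the LHS by parts once:
  ∫_0^4/3 −u'' v dx = −[u'(x) v(x)]_0^4/3 + ∫_0^4/3 u'(x) v'(x) dx.
Thus ∫_0^4/3 u'(x) v'(x) dx = ∫_0^4/3 f(x) v(x) dx + [u'(x) v(x)]_0^4/3.
Choose V so that boundary terms are either known or forced to vanish.
u has inhomogeneous Neumann u'(0) = 2, u'(4/3) = 1. [u' v]_0^4/3 = (1)·v(4/3) − (2)·v(0) = v(4/3) − 2·v(0). Take V = H^1(0, 4/3); boundary term becomes part of RHS.
Weak formulation: find u (satisfying any essential BC) such that ∫_0^4/3 u'(x) v'(x) dx = ∫_0^4/3 f v dx + v(4/3) − 2·v(0) for all v ∈ V (Neumann data are natural BCs: they enter the RHS as boundary terms).
Substituting f(x) = 4*cos(3*π*x/2) + 3/4, the right-hand side is ∫_0^4/3 (4*cos(3*π*x/2) + 3/4) v dx + v(4/3) − 2·v(0).
Compatibility check (pure Neumann): taking v ≡ 1 ∈ V gives 0 = ∫_0^4/3 f dx + (1) − (2), i.e. ∫_0^4/3 f dx must equal u'(0) − u'(4/3) = 1. Indeed ∫_0^4/3 (4*cos(3*π*x/2) + 3/4) dx = 1, so the data are compatible. The solution is then unique only up to an additive constant (fix it e.g. by requiring ∫_0^4/3 u dx = 0).


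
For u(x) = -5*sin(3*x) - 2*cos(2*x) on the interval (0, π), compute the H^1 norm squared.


||u||_{H^1(0,π)}^2 = 120 + 135*π

u'(x) = 4*sin(2*x) - 15*cos(3*x).
Expand u² and (u')² and integrate term by term on (0, π), using: for integers n ≥ 1, ∫_0^π sin²(nx) dx = ∫_0^π cos²(nx) dx = π/2; for n ≠ n', ∫_0^π sin(nx)sin(n'x) dx = ∫_0^π cos(nx)cos(n'x) dx = 0; and by product-to-sum, ∫_0^π sin(nx)cos(n'x) dx = ½∫_0^π [sin((n+n')x) + sin((n−n')x)] dx, which is 0 when n+n' is even and 2n/(n²−n'²) when n+n' is odd (it need not vanish on (0, π)).
  u² squared terms: (-5)²·∫sin(3x)² dx = 25·π/2 = 25*π/2;  (-2)²·∫cos(2x)² dx = 4·π/2 = 2*π.
  u² cross terms: 2·(-5)·(-2)·∫sin(3x)·cos(2x) dx = 20·(6/5) = 24.
  So ∫_0^π u² dx = 25*π/2 + 2*π + 24 = 24 + 29*π/2.
  (u')² squared terms: (-15)²·∫cos(3x)² dx = 225·π/2 = 225*π/2;  (4)²·∫sin(2x)² dx = 16·π/2 = 8*π.
  (u')² cross terms: 2·(-15)·(4)·∫cos(3x)·sin(2x) dx = -120·(-4/5) = 96.
  So ∫_0^π (u')² dx = 225*π/2 + 8*π + 96 = 96 + 241*π/2.
||u||_{H^1}^2 = (24 + 29*π/2) + (96 + 241*π/2) = 120 + 135*π.


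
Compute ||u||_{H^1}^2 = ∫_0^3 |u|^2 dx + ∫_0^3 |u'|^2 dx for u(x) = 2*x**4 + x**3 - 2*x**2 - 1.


||u||_{H^1}^2 = 225165/7

The H^1 norm (squared) on an interval (0, L) is
  ||u||_{H^1}^2 = ∫_0^L u(x)^2 dx + ∫_0^L u'(x)^2 dx.
Compute u'(x) = 8*x**3 + 3*x**2 - 4*x.
Then u(x)^2 = 4*x**8 + 4*x**7 - 7*x**6 - 4*x**5 - 2*x**3 + 4*x**2 + 1 and u'(x)^2 = 64*x**6 + 48*x**5 - 55*x**4 - 24*x**3 + 16*x**2.
Integrate each monomial from 0 to 3 using ∫_0^3 c·x^n dx = c·3^(n+1)/(n+1):
  ∫_0^3 u(x)^2 dx = ∫_0^3 (4*x^8 + 4*x^7 - 7*x^6 - 4*x^5 - 2*x^3 + 4*x^2 + 1) dx. Term by term:
    ∫_0^3 4*x^8 dx = 8748;  ∫_0^3 4*x^7 dx = 6561/2;  ∫_0^3 -7*x^6 dx = -2187;
    ∫_0^3 -4*x^5 dx = -486;  ∫_0^3 -2*x^3 dx = -81/2;  ∫_0^3 4*x^2 dx = 36;
    ∫_0^3 1 dx = 3.
  Sum: 8748 + 6561/2 − 2187 − 486 − 81/2 + 36 + 3 = 9354.
  ∫_0^3 u'(x)^2 dx = ∫_0^3 (64*x^6 + 48*x^5 - 55*x^4 - 24*x^3 + 16*x^2) dx. Term by term:
    ∫_0^3 64*x^6 dx = 139968/7;  ∫_0^3 48*x^5 dx = 5832;  ∫_0^3 -55*x^4 dx = -2673;
    ∫_0^3 -24*x^3 dx = -486;  ∫_0^3 16*x^2 dx = 144.
  Sum: 139968/7 + 5832 − 2673 − 486 + 144 = 159687/7.
Adding: ||u||_{H^1}^2 = 9354 + 159687/7 = 225165/7.


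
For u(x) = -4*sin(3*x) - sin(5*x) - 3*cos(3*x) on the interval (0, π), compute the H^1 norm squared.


||u||_{H^1(0,π)}^2 = 138*π

u'(x) = 9*sin(3*x) - 12*cos(3*x) - 5*cos(5*x).
Expand u² and (u')² and integrate term by term on (0, π), using: for integers n ≥ 1, ∫_0^π sin²(nx) dx = ∫_0^π cos²(nx) dx = π/2; for n ≠ n', ∫_0^π sin(nx)sin(n'x) dx = ∫_0^π cos(nx)cos(n'x) dx = 0; and by product-to-sum, ∫_0^π sin(nx)cos(n'x) dx = ½∫_0^π [sin((n+n')x) + sin((n−n')x)] dx, which is 0 when n+n' is even and 2n/(n²−n'²) when n+n' is odd (it need not vanish on (0, π)).
  u² squared terms: (-1)²·∫sin(5x)² dx = 1·π/2 = π/2;  (-4)²·∫sin(3x)² dx = 16·π/2 = 8*π;  (-3)²·∫cos(3x)² dx = 9·π/2 = 9*π/2.
  u² cross terms: 2·(-1)·(-4)·∫sin(5x)·sin(3x) dx = 8·(0) = 0;  2·(-1)·(-3)·∫sin(5x)·cos(3x) dx = 6·(0) = 0;  2·(-4)·(-3)·∫sin(3x)·cos(3x) dx = 24·(0) = 0.
  So ∫_0^π u² dx = π/2 + 8*π + 9*π/2 + 0 + 0 + 0 = 13*π.
  (u')² squared terms: (-12)²·∫cos(3x)² dx = 144·π/2 = 72*π;  (-5)²·∫cos(5x)² dx = 25·π/2 = 25*π/2;  (9)²·∫sin(3x)² dx = 81·π/2 = 81*π/2.
  (u')² cross terms: 2·(-12)·(-5)·∫cos(3x)·cos(5x) dx = 120·(0) = 0;  2·(-12)·(9)·∫cos(3x)·sin(3x) dx = -216·(0) = 0;  2·(-5)·(9)·∫cos(5x)·sin(3x) dx = -90·(0) = 0.
  So ∫_0^π (u')² dx = 72*π + 25*π/2 + 81*π/2 + 0 + 0 + 0 = 125*π.
||u||_{H^1}^2 = (13*π) + (125*π) = 138*π.


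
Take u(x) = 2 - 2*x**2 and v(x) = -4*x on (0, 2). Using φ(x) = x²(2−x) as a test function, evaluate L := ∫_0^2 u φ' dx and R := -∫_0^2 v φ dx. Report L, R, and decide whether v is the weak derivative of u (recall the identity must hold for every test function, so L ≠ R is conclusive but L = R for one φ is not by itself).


LHS = 32/5, RHS = 32/5. Yes, v = u' weakly.

u(x) = 2 - 2*x**2, classical derivative u'(x) = -4*x.
φ(x) = x²(2−x), so φ'(x) = x*(4 - 3*x).
Note φ(0) = φ(2) = 0, so the boundary term u·φ vanishes.
LHS = ∫_0^2 u(x) φ'(x) dx = ∫_0^2 (6*x^4 - 8*x^3 - 6*x^2 + 8*x) dx. Term by term:
  ∫_0^2 6*x^4 dx = 192/5;  ∫_0^2 -8*x^3 dx = -32;  ∫_0^2 -6*x^2 dx = -16;
  ∫_0^2 8*x dx = 16.
Sum: 192/5 − 32 − 16 + 16 = 32/5.
So LHS = 32/5.
∫_0^2 v(x) φ(x) dx = ∫_0^2 (4*x^4 - 8*x^3) dx. Term by term:
  ∫_0^2 4*x^4 dx = 128/5;  ∫_0^2 -8*x^3 dx = -32.
Sum: 128/5 − 32 = -32/5.
So RHS = -∫_0^2 v(x) φ(x) dx = 32/5.
LHS = RHS, so the identity holds for this test φ.
Moreover u is smooth here and v(x) = u'(x) = -4*x pointwise, so the identity holds for every test function. Hence v is the weak derivative of u.


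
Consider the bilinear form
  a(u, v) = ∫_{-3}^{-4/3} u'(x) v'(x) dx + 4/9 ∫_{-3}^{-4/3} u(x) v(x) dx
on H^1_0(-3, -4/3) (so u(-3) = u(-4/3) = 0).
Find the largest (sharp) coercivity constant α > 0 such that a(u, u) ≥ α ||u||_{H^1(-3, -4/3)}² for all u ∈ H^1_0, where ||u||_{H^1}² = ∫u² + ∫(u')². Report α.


α = (100 + 81*π^2)/(9*(25 + 9*π^2))

Coercivity of a(·,·) on H^1_0(-3, -4/3) means a(u, u) ≥ α ||u||_{H^1}² for every u ∈ H^1_0.
The interval has length L = 5/3, and Poincaré/coercivity depend only on L. Here a(u, u) = ∫(u')² + (4/9)·∫u².
Here 0 < c = 4/9 < 1. The condition a(u,u) ≥ α||u||_{H^1}² reads (1−α)∫(u')² ≥ (α−c)∫u². Any admissible α is ≤ 1 (rapidly oscillating u have ∫u²/∫(u')² → 0), and α = 1 would force 0 ≥ (1−c)∫u², impossible since c < 1; so 1−α > 0. By the sharp Poincaré inequality on H^1_0 of an interval of length L, ∫(u')² ≥ (π/L)²∫u² with equality for the first sine mode sin(π(x−x₀)/L) (x₀ the left endpoint), so the inequality holds for all u iff (1−α)(π/L)² ≥ α − c, i.e. α ≤ ((π/L)² + c)/((π/L)² + 1) = (1 + c(L/π)²)/(1 + (L/π)²). With (π/L)² = 9*π^2/25 and c = 4/9, the largest admissible constant is α = ((π/L)² + c)/((π/L)² + 1).
Simplifying, α = (100 + 81*π^2)/(9*(25 + 9*π^2)).


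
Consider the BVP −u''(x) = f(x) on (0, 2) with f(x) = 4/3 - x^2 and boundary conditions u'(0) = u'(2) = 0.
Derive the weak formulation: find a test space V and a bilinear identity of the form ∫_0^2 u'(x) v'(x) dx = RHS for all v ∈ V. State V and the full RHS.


V = H^1(0, 2) (no boundary constraint on v; u is determined up to an additive constant); weak form: ∫_0^2 u'v' dx = ∫_0^2 (4/3 - x^2) v dx for all v ∈ V.

Multiply both sides by a test function v and integrate from 0 to 2:
  ∫_0^2 −u''(x) v(x) dx = ∫_0^2 f(x) v(x) dx.
Integrate the LHS by parts once:
  ∫_0^2 −u'' v dx = −[u'(x) v(x)]_0^2 + ∫_0^2 u'(x) v'(x) dx.
Thus ∫_0^2 u'(x) v'(x) dx = ∫_0^2 f(x) v(x) dx + [u'(x) v(x)]_0^2.
Choose V so that boundary terms are either known or forced to vanish.
u has homogeneous Neumann: u'(0) = u'(2) = 0. So [u' v]_0^2 = 0·v(2) − 0·v(0) = 0 for any v; take V = H^1(0, 2).
Weak formulation: find u (satisfying any essential BC) such that ∫_0^2 u'(x) v'(x) dx = ∫_0^2 f v dx for all v ∈ V (homogeneous Neumann, so boundary terms vanish).
Substituting f(x) = 4/3 - x^2, the right-hand side is ∫_0^2 (4/3 - x^2) v dx.
Compatibility check (pure Neumann): taking v ≡ 1 ∈ V gives 0 = ∫_0^2 f dx + (0) − (0), i.e. ∫_0^2 f dx must equal u'(0) − u'(2) = 0. Indeed ∫_0^2 (4/3 - x^2) dx = 0, so the data are compatible. The solution is then unique only up to an additive constant (fix it e.g. by requiring ∫_0^2 u dx = 0).


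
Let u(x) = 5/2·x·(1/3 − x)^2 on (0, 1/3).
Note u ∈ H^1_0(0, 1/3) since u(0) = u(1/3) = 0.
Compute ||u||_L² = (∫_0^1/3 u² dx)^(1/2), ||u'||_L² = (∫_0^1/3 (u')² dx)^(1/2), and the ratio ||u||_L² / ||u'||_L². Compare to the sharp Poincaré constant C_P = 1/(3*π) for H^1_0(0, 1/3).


||u||_L² / ||u'||_L² = sqrt(14)/42 < C_P = 1/(3*π).

u(x) = 5/2·x·(1/3 − x)^2, so u'(x) = 15*x^2/2 - 10*x/3 + 5/18.
u(x) = 5/2·x·(1/3 − x)^2 vanishes at x = 0 and x = 1/3, so u ∈ H^1_0(0, 1/3). Differentiate via the product rule and integrate the resulting polynomials term by term.
  ∫_0^1/3 u² dx = ∫_0^1/3 (25*x^6/4 - 25*x^5/3 + 25*x^4/6 - 25*x^3/27 + 25*x^2/324) dx. Term by term:
    ∫_0^1/3 25*x^6/4 dx = 25/61236;  ∫_0^1/3 -25*x^5/3 dx = -25/13122;  ∫_0^1/3 25*x^4/6 dx = 5/1458;
    ∫_0^1/3 -25*x^3/27 dx = -25/8748;  ∫_0^1/3 25*x^2/324 dx = 25/26244.
  Sum: 25/61236 − 25/13122 + 5/1458 − 25/8748 + 25/26244 = 5/183708.
  ∫_0^1/3 (u')² dx = ∫_0^1/3 (225*x^4/4 - 50*x^3 + 275*x^2/18 - 50*x/27 + 25/324) dx. Term by term:
    ∫_0^1/3 225*x^4/4 dx = 5/108;  ∫_0^1/3 -50*x^3 dx = -25/162;  ∫_0^1/3 275*x^2/18 dx = 275/1458;
    ∫_0^1/3 -50*x/27 dx = -25/243;  ∫_0^1/3 25/324 dx = 25/972.
  Sum: 5/108 − 25/162 + 275/1458 − 25/243 + 25/972 = 5/1458.
∫_0^1/3 u² dx = 5/183708, so ||u||_L² = sqrt(35)/1134.
∫_0^1/3 (u')² dx = 5/1458, so ||u'||_L² = sqrt(10)/54.
Ratio ||u||_L² / ||u'||_L² = sqrt(14)/42.
Sharp Poincaré constant on H^1_0(0, 1/3) is C_P = L/π = 1/(3*π), achieved by sin(3*π·x).
A polynomial bump cannot attain the sharp Poincaré constant (only the first sine eigenfunction does), so the ratio is strictly less than C_P, consistent with ||u||_L² ≤ C_P ||u'||_L².


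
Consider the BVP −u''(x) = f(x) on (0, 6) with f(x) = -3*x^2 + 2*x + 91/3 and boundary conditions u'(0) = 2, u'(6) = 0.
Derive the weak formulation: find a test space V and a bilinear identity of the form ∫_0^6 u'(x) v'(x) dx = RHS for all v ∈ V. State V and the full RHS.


V = H^1(0, 6) (v unrestricted at boundary; u is determined up to an additive constant); weak form: ∫_0^6 u'v' dx = ∫_0^6 (-3*x^2 + 2*x + 91/3) v dx − 2·v(0) for all v ∈ V.

Multiply both sides by a test function v and integrate from 0 to 6:
  ∫_0^6 −u''(x) v(x) dx = ∫_0^6 f(x) v(x) dx.
Integrate the LHS by parts once:
  ∫_0^6 −u'' v dx = −[u'(x) v(x)]_0^6 + ∫_0^6 u'(x) v'(x) dx.
Thus ∫_0^6 u'(x) v'(x) dx = ∫_0^6 f(x) v(x) dx + [u'(x) v(x)]_0^6.
Choose V so that boundary terms are either known or forced to vanish.
u has inhomogeneous Neumann u'(0) = 2, u'(6) = 0. [u' v]_0^6 = (0)·v(6) − (2)·v(0) = − 2·v(0). Take V = H^1(0, 6); boundary term becomes part of RHS.
Weak formulation: find u (satisfying any essential BC) such that ∫_0^6 u'(x) v'(x) dx = ∫_0^6 f v dx − 2·v(0) for all v ∈ V (Neumann data are natural BCs: they enter the RHS as boundary terms).
Substituting f(x) = -3*x^2 + 2*x + 91/3, the right-hand side is ∫_0^6 (-3*x^2 + 2*x + 91/3) v dx − 2·v(0).
Compatibility check (pure Neumann): taking v ≡ 1 ∈ V gives 0 = ∫_0^6 f dx + (0) − (2), i.e. ∫_0^6 f dx must equal u'(0) − u'(6) = 2. Indeed ∫_0^6 (-3*x^2 + 2*x + 91/3) dx = 2, so the data are compatible. The solution is then unique only up to an additive constant (fix it e.g. by requiring ∫_0^6 u dx = 0).


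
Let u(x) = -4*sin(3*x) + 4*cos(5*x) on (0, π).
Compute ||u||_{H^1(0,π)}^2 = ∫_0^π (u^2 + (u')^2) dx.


||u||_{H^1(0,π)}^2 = 288*π

u'(x) = -20*sin(5*x) - 12*cos(3*x).
Expand u² and (u')² and integrate term by term on (0, π), using: for integers n ≥ 1, ∫_0^π sin²(nx) dx = ∫_0^π cos²(nx) dx = π/2; for n ≠ n', ∫_0^π sin(nx)sin(n'x) dx = ∫_0^π cos(nx)cos(n'x) dx = 0; and by product-to-sum, ∫_0^π sin(nx)cos(n'x) dx = ½∫_0^π [sin((n+n')x) + sin((n−n')x)] dx, which is 0 when n+n' is even and 2n/(n²−n'²) when n+n' is odd (it need not vanish on (0, π)).
  u² squared terms: (-4)²·∫sin(3x)² dx = 16·π/2 = 8*π;  (4)²·∫cos(5x)² dx = 16·π/2 = 8*π.
  u² cross terms: 2·(-4)·(4)·∫sin(3x)·cos(5x) dx = -32·(0) = 0.
  So ∫_0^π u² dx = 8*π + 8*π + 0 = 16*π.
  (u')² squared terms: (-20)²·∫sin(5x)² dx = 400·π/2 = 200*π;  (-12)²·∫cos(3x)² dx = 144·π/2 = 72*π.
  (u')² cross terms: 2·(-20)·(-12)·∫sin(5x)·cos(3x) dx = 480·(0) = 0.
  So ∫_0^π (u')² dx = 200*π + 72*π + 0 = 272*π.
||u||_{H^1}^2 = (16*π) + (272*π) = 288*π.


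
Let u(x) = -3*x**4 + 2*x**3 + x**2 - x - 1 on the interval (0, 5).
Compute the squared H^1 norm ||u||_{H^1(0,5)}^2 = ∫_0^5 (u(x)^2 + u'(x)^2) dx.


||u||_{H^1}^2 = 54675560/21

The H^1 norm (squared) on an interval (0, L) is
  ||u||_{H^1}^2 = ∫_0^L u(x)^2 dx + ∫_0^L u'(x)^2 dx.
Compute u'(x) = -12*x**3 + 6*x**2 + 2*x - 1.
Then u(x)^2 = 9*x**8 - 12*x**7 - 2*x**6 + 10*x**5 + 3*x**4 - 6*x**3 - x**2 + 2*x + 1 and u'(x)^2 = 144*x**6 - 144*x**5 - 12*x**4 + 48*x**3 - 8*x**2 - 4*x + 1.
Integrate each monomial from 0 to 5 using ∫_0^5 c·x^n dx = c·5^(n+1)/(n+1):
  ∫_0^5 u(x)^2 dx = ∫_0^5 (9*x^8 - 12*x^7 - 2*x^6 + 10*x^5 + 3*x^4 - 6*x^3 - x^2 + 2*x + 1) dx. Term by term:
    ∫_0^5 9*x^8 dx = 1953125;  ∫_0^5 -12*x^7 dx = -1171875/2;  ∫_0^5 -2*x^6 dx = -156250/7;
    ∫_0^5 10*x^5 dx = 78125/3;  ∫_0^5 3*x^4 dx = 1875;  ∫_0^5 -6*x^3 dx = -1875/2;
    ∫_0^5 -x^2 dx = -125/3;  ∫_0^5 2*x dx = 25;  ∫_0^5 1 dx = 5.
  Sum: 1953125 − 1171875/2 − 156250/7 + 78125/3 + 1875 − 1875/2 − 125/3 + 25 + 5 = 9602835/7.
  ∫_0^5 u'(x)^2 dx = ∫_0^5 (144*x^6 - 144*x^5 - 12*x^4 + 48*x^3 - 8*x^2 - 4*x + 1) dx. Term by term:
    ∫_0^5 144*x^6 dx = 11250000/7;  ∫_0^5 -144*x^5 dx = -375000;  ∫_0^5 -12*x^4 dx = -7500;
    ∫_0^5 48*x^3 dx = 7500;  ∫_0^5 -8*x^2 dx = -1000/3;  ∫_0^5 -4*x dx = -50;
    ∫_0^5 1 dx = 5.
  Sum: 11250000/7 − 375000 − 7500 + 7500 − 1000/3 − 50 + 5 = 25867055/21.
Adding: ||u||_{H^1}^2 = 9602835/7 + 25867055/21 = 54675560/21.


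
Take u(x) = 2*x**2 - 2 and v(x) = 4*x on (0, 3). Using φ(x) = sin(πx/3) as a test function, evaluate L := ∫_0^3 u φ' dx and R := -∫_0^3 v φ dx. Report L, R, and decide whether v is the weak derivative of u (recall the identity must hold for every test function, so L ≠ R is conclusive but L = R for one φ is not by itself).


LHS = -36/π, RHS = -36/π. Yes, v = u' weakly.

u(x) = 2*x**2 - 2, classical derivative u'(x) = 4*x.
φ(x) = sin(πx/3), so φ'(x) = π*cos(π*x/3)/3.
Note φ(0) = φ(3) = 0, so the boundary term u·φ vanishes.
LHS = ∫_0^3 u(x) φ'(x) dx = ∫_0^3 (2*π*x^2*cos(π*x/3)/3 - 2*π*cos(π*x/3)/3) dx. Term by term:
  ∫_0^3 -2*π*cos(π*x/3)/3 dx = 0;  ∫_0^3 2*π*x^2*cos(π*x/3)/3 dx = -36/π.
Sum: 0 − 36/π = -36/π.
So LHS = -36/π.
∫_0^3 v(x) φ(x) dx = ∫_0^3 (4*x*sin(π*x/3)) dx. Term by term:
  ∫_0^3 4*x*sin(π*x/3) dx = 36/π.
So RHS = -∫_0^3 v(x) φ(x) dx = -36/π.
LHS = RHS, so the identity holds for this test φ.
Moreover u is smooth here and v(x) = u'(x) = 4*x pointwise, so the identity holds for every test function. Hence v is the weak derivative of u.


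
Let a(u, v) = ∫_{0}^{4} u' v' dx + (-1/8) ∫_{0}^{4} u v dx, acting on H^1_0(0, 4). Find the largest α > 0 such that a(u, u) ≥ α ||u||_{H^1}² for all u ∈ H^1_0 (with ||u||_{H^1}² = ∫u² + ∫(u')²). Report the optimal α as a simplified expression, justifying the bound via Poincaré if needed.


α = (-2 + π^2)/(π^2 + 16)

Coercivity of a(·,·) on H^1_0(0, 4) means a(u, u) ≥ α ||u||_{H^1}² for every u ∈ H^1_0.
The interval has length L = 4, and Poincaré/coercivity depend only on L. Here a(u, u) = ∫(u')² + (-1/8)·∫u².
Here c = -1/8 < 0 with |c| < (π/L)² = π^2/16, so coercivity still holds. The condition a(u,u) ≥ α||u||_{H^1}² reads (1−α)∫(u')² ≥ (α−c)∫u². Any admissible α is ≤ 1 (rapidly oscillating u have ∫u²/∫(u')² → 0), and α = 1 would force 0 ≥ (1−c)∫u², impossible since c < 1; so 1−α > 0. By the sharp Poincaré inequality on H^1_0 of an interval of length L, ∫(u')² ≥ (π/L)²∫u² with equality for the first sine mode sin(π(x−x₀)/L) (x₀ the left endpoint), so the inequality holds for all u iff (1−α)(π/L)² ≥ α − c, i.e. α ≤ ((π/L)² + c)/((π/L)² + 1) = (1 + c(L/π)²)/(1 + (L/π)²). (Direct route, valid since c ≤ 0: Poincaré gives c∫u² ≥ c(L/π)²∫(u')², so a(u,u) ≥ (1 + c(L/π)²)∫(u')², while ||u||_{H^1}² ≤ (1 + (L/π)²)∫(u')²; dividing yields the same α.) With (π/L)² = π^2/16 and c = -1/8, the largest admissible constant is α = ((π/L)² + c)/((π/L)² + 1).
Simplifying, α = (-2 + π^2)/(π^2 + 16).


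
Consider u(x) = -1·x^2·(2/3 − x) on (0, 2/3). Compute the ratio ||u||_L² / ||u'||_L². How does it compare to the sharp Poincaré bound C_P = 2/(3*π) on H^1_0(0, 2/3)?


||u||_L² / ||u'||_L² = sqrt(14)/21 < C_P = 2/(3*π).

u(x) = -1·x^2·(2/3 − x), so u'(x) = x*(9*x - 4)/3.
u(x) = -1·x^2·(2/3 − x) vanishes at x = 0 and x = 2/3, so u ∈ H^1_0(0, 2/3). Differentiate via the product rule and integrate the resulting polynomials term by term.
  ∫_0^2/3 u² dx = ∫_0^2/3 (x^6 - 4*x^5/3 + 4*x^4/9) dx. Term by term:
    ∫_0^2/3 x^6 dx = 128/15309;  ∫_0^2/3 -4*x^5/3 dx = -128/6561;  ∫_0^2/3 4*x^4/9 dx = 128/10935.
  Sum: 128/15309 − 128/6561 + 128/10935 = 128/229635.
  ∫_0^2/3 (u')² dx = ∫_0^2/3 (9*x^4 - 8*x^3 + 16*x^2/9) dx. Term by term:
    ∫_0^2/3 9*x^4 dx = 32/135;  ∫_0^2/3 -8*x^3 dx = -32/81;  ∫_0^2/3 16*x^2/9 dx = 128/729.
  Sum: 32/135 − 32/81 + 128/729 = 64/3645.
∫_0^2/3 u² dx = 128/229635, so ||u||_L² = 8*sqrt(70)/2835.
∫_0^2/3 (u')² dx = 64/3645, so ||u'||_L² = 8*sqrt(5)/135.
Ratio ||u||_L² / ||u'||_L² = sqrt(14)/21.
Sharp Poincaré constant on H^1_0(0, 2/3) is C_P = L/π = 2/(3*π), achieved by sin(3*π/2·x).
A polynomial bump cannot attain the sharp Poincaré constant (only the first sine eigenfunction does), so the ratio is strictly less than C_P, consistent with ||u||_L² ≤ C_P ||u'||_L².


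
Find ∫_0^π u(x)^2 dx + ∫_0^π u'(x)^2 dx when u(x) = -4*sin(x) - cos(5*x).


||u||_{H^1(0,π)}^2 = 29*π

u'(x) = 5*sin(5*x) - 4*cos(x).
Expand u² and (u')² and integrate term by term on (0, π), using: for integers n ≥ 1, ∫_0^π sin²(nx) dx = ∫_0^π cos²(nx) dx = π/2; for n ≠ n', ∫_0^π sin(nx)sin(n'x) dx = ∫_0^π cos(nx)cos(n'x) dx = 0; and by product-to-sum, ∫_0^π sin(nx)cos(n'x) dx = ½∫_0^π [sin((n+n')x) + sin((n−n')x)] dx, which is 0 when n+n' is even and 2n/(n²−n'²) when n+n' is odd (it need not vanish on (0, π)).
  u² squared terms: (-1)²·∫cos(5x)² dx = 1·π/2 = π/2;  (-4)²·∫sin(x)² dx = 16·π/2 = 8*π.
  u² cross terms: 2·(-1)·(-4)·∫cos(5x)·sin(x) dx = 8·(0) = 0.
  So ∫_0^π u² dx = π/2 + 8*π + 0 = 17*π/2.
  (u')² squared terms: (-4)²·∫cos(x)² dx = 16·π/2 = 8*π;  (5)²·∫sin(5x)² dx = 25·π/2 = 25*π/2.
  (u')² cross terms: 2·(-4)·(5)·∫cos(x)·sin(5x) dx = -40·(0) = 0.
  So ∫_0^π (u')² dx = 8*π + 25*π/2 + 0 = 41*π/2.
||u||_{H^1}^2 = (17*π/2) + (41*π/2) = 29*π.


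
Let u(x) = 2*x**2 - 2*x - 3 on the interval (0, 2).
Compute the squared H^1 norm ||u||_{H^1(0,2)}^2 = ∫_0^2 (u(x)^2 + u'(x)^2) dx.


||u||_{H^1}^2 = 494/15

The H^1 norm (squared) on an interval (0, L) is
  ||u||_{H^1}^2 = ∫_0^L u(x)^2 dx + ∫_0^L u'(x)^2 dx.
Compute u'(x) = 4*x - 2.
Then u(x)^2 = 4*x**4 - 8*x**3 - 8*x**2 + 12*x + 9 and u'(x)^2 = 16*x**2 - 16*x + 4.
Integrate each monomial from 0 to 2 using ∫_0^2 c·x^n dx = c·2^(n+1)/(n+1):
  ∫_0^2 u(x)^2 dx = ∫_0^2 (4*x^4 - 8*x^3 - 8*x^2 + 12*x + 9) dx. Term by term:
    ∫_0^2 4*x^4 dx = 128/5;  ∫_0^2 -8*x^3 dx = -32;  ∫_0^2 -8*x^2 dx = -64/3;
    ∫_0^2 12*x dx = 24;  ∫_0^2 9 dx = 18.
  Sum: 128/5 − 32 − 64/3 + 24 + 18 = 214/15.
  ∫_0^2 u'(x)^2 dx = ∫_0^2 (16*x^2 - 16*x + 4) dx. Term by term:
    ∫_0^2 16*x^2 dx = 128/3;  ∫_0^2 -16*x dx = -32;  ∫_0^2 4 dx = 8.
  Sum: 128/3 − 32 + 8 = 56/3.
Adding: ||u||_{H^1}^2 = 214/15 + 56/3 = 494/15.


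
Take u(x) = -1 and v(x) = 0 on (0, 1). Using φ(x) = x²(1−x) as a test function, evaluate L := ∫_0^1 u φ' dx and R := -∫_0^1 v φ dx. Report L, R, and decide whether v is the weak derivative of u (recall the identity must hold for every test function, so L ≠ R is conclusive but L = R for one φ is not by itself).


LHS = 0, RHS = 0. Yes, v = u' weakly.

u(x) = -1, classical derivative u'(x) = 0.
φ(x) = x²(1−x), so φ'(x) = x*(2 - 3*x).
Note φ(0) = φ(1) = 0, so the boundary term u·φ vanishes.
LHS = ∫_0^1 u(x) φ'(x) dx = ∫_0^1 (3*x^2 - 2*x) dx. Term by term:
  ∫_0^1 3*x^2 dx = 1;  ∫_0^1 -2*x dx = -1.
Sum: 1 − 1 = 0.
So LHS = 0.
∫_0^1 v(x) φ(x) dx = ∫_0^1 (0) dx. Term by term:
  ∫_0^1 0 dx = 0.
So RHS = -∫_0^1 v(x) φ(x) dx = 0.
LHS = RHS, so the identity holds for this test φ.
Moreover u is smooth here and v(x) = u'(x) = 0 pointwise, so the identity holds for every test function. Hence v is the weak derivative of u.


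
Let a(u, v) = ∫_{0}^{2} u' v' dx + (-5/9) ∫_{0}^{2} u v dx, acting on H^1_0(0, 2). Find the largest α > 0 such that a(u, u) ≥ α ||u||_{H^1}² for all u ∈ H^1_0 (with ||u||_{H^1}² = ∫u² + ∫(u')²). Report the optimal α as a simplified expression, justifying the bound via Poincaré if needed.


α = (-20/9 + π^2)/(4 + π^2)

Coercivity of a(·,·) on H^1_0(0, 2) means a(u, u) ≥ α ||u||_{H^1}² for every u ∈ H^1_0.
The interval has length L = 2, and Poincaré/coercivity depend only on L. Here a(u, u) = ∫(u')² + (-5/9)·∫u².
Here c = -5/9 < 0 with |c| < (π/L)² = π^2/4, so coercivity still holds. The condition a(u,u) ≥ α||u||_{H^1}² reads (1−α)∫(u')² ≥ (α−c)∫u². Any admissible α is ≤ 1 (rapidly oscillating u have ∫u²/∫(u')² → 0), and α = 1 would force 0 ≥ (1−c)∫u², impossible since c < 1; so 1−α > 0. By the sharp Poincaré inequality on H^1_0 of an interval of length L, ∫(u')² ≥ (π/L)²∫u² with equality for the first sine mode sin(π(x−x₀)/L) (x₀ the left endpoint), so the inequality holds for all u iff (1−α)(π/L)² ≥ α − c, i.e. α ≤ ((π/L)² + c)/((π/L)² + 1) = (1 + c(L/π)²)/(1 + (L/π)²). (Direct route, valid since c ≤ 0: Poincaré gives c∫u² ≥ c(L/π)²∫(u')², so a(u,u) ≥ (1 + c(L/π)²)∫(u')², while ||u||_{H^1}² ≤ (1 + (L/π)²)∫(u')²; dividing yields the same α.) With (π/L)² = π^2/4 and c = -5/9, the largest admissible constant is α = ((π/L)² + c)/((π/L)² + 1).
Simplifying, α = (-20/9 + π^2)/(4 + π^2).


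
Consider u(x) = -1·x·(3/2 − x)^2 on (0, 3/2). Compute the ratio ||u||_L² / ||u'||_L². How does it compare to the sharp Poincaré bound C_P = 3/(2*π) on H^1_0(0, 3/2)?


||u||_L² / ||u'||_L² = 3*sqrt(14)/28 < C_P = 3/(2*π).

u(x) = -1·x·(3/2 − x)^2, so u'(x) = -3*x^2 + 6*x - 9/4.
u(x) = -1·x·(3/2 − x)^2 vanishes at x = 0 and x = 3/2, so u ∈ H^1_0(0, 3/2). Differentiate via the product rule and integrate the resulting polynomials term by term.
  ∫_0^3/2 u² dx = ∫_0^3/2 (x^6 - 6*x^5 + 27*x^4/2 - 27*x^3/2 + 81*x^2/16) dx. Term by term:
    ∫_0^3/2 x^6 dx = 2187/896;  ∫_0^3/2 -6*x^5 dx = -729/64;  ∫_0^3/2 27*x^4/2 dx = 6561/320;
    ∫_0^3/2 -27*x^3/2 dx = -2187/128;  ∫_0^3/2 81*x^2/16 dx = 729/128.
  Sum: 2187/896 − 729/64 + 6561/320 − 2187/128 + 729/128 = 729/4480.
  ∫_0^3/2 (u')² dx = ∫_0^3/2 (9*x^4 - 36*x^3 + 99*x^2/2 - 27*x + 81/16) dx. Term by term:
    ∫_0^3/2 9*x^4 dx = 2187/160;  ∫_0^3/2 -36*x^3 dx = -729/16;  ∫_0^3/2 99*x^2/2 dx = 891/16;
    ∫_0^3/2 -27*x dx = -243/8;  ∫_0^3/2 81/16 dx = 243/32.
  Sum: 2187/160 − 729/16 + 891/16 − 243/8 + 243/32 = 81/80.
∫_0^3/2 u² dx = 729/4480, so ||u||_L² = 27*sqrt(70)/560.
∫_0^3/2 (u')² dx = 81/80, so ||u'||_L² = 9*sqrt(5)/20.
Ratio ||u||_L² / ||u'||_L² = 3*sqrt(14)/28.
Sharp Poincaré constant on H^1_0(0, 3/2) is C_P = L/π = 3/(2*π), achieved by sin(2*π/3·x).
A polynomial bump cannot attain the sharp Poincaré constant (only the first sine eigenfunction does), so the ratio is strictly less than C_P, consistent with ||u||_L² ≤ C_P ||u'||_L².


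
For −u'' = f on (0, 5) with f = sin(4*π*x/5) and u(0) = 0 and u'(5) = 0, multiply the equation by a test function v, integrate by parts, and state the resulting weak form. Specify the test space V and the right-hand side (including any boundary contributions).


V = {v ∈ H^1(0, 5) : v(0) = 0} (test functions vanish at x = 0 where u is specified); weak form: ∫_0^5 u'v' dx = ∫_0^5 (sin(4*π*x/5)) v dx for all v ∈ V.

Multiply both sides by a test function v and integrate from 0 to 5:
  ∫_0^5 −u''(x) v(x) dx = ∫_0^5 f(x) v(x) dx.
Integrate the LHS by parts once:
  ∫_0^5 −u'' v dx = −[u'(x) v(x)]_0^5 + ∫_0^5 u'(x) v'(x) dx.
Thus ∫_0^5 u'(x) v'(x) dx = ∫_0^5 f(x) v(x) dx + [u'(x) v(x)]_0^5.
Choose V so that boundary terms are either known or forced to vanish.
Mixed BC: u(0) = 0 (Dirichlet) and u'(5) = 0 (Neumann). Define V = {v ∈ H^1(0, 5) : v(0) = 0}. Then [u' v]_0^5 = u'(5)·v(5) − u'(0)·0 = 0.
Weak formulation: find u (satisfying any essential BC) such that ∫_0^5 u'(x) v'(x) dx = ∫_0^5 f v dx for all v ∈ V (Dirichlet at 0 absorbed into V; the Neumann datum at x = 5 is zero, so no boundary term remains).
Substituting f(x) = sin(4*π*x/5), the right-hand side is ∫_0^5 (sin(4*π*x/5)) v dx.


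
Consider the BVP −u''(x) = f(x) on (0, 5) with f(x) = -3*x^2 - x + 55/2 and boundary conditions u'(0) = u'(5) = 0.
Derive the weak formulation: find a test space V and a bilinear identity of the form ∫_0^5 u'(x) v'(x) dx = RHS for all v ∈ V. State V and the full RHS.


V = H^1(0, 5) (no boundary constraint on v; u is determined up to an additive constant); weak form: ∫_0^5 u'v' dx = ∫_0^5 (-3*x^2 - x + 55/2) v dx for all v ∈ V.

Multiply both sides by a test function v and integrate from 0 to 5:
  ∫_0^5 −u''(x) v(x) dx = ∫_0^5 f(x) v(x) dx.
Integrate the LHS by parts once:
  ∫_0^5 −u'' v dx = −[u'(x) v(x)]_0^5 + ∫_0^5 u'(x) v'(x) dx.
Thus ∫_0^5 u'(x) v'(x) dx = ∫_0^5 f(x) v(x) dx + [u'(x) v(x)]_0^5.
Choose V so that boundary terms are either known or forced to vanish.
u has homogeneous Neumann: u'(0) = u'(5) = 0. So [u' v]_0^5 = 0·v(5) − 0·v(0) = 0 for any v; take V = H^1(0, 5).
Weak formulation: find u (satisfying any essential BC) such that ∫_0^5 u'(x) v'(x) dx = ∫_0^5 f v dx for all v ∈ V (homogeneous Neumann, so boundary terms vanish).
Substituting f(x) = -3*x^2 - x + 55/2, the right-hand side is ∫_0^5 (-3*x^2 - x + 55/2) v dx.
Compatibility check (pure Neumann): taking v ≡ 1 ∈ V gives 0 = ∫_0^5 f dx + (0) − (0), i.e. ∫_0^5 f dx must equal u'(0) − u'(5) = 0. Indeed ∫_0^5 (-3*x^2 - x + 55/2) dx = 0, so the data are compatible. The solution is then unique only up to an additive constant (fix it e.g. by requiring ∫_0^5 u dx = 0).


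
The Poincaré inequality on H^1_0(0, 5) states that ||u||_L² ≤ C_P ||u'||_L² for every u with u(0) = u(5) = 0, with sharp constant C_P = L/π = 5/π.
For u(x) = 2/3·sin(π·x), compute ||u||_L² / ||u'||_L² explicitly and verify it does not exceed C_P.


||u||_L² / ||u'||_L² = 1/π < C_P = 5/π.

u(x) = 2/3·sin(π·x), so u'(x) = 2*π*cos(π*x)/3.
Writing u(x) = A·sin(kπx/L) with A = 2/3 and k = 5, use ∫_0^L sin²(kπx/L) dx = L/2 and ∫_0^L cos²(kπx/L) dx = L/2.
u² = 4/9·sin²(π·x) and (u')² = 4*π^2/9·cos²(π·x), and each of sin², cos² integrates to L/2 = 5/2 over (0, 5).
∫_0^5 u² dx = 10/9, so ||u||_L² = sqrt(10)/3.
∫_0^5 (u')² dx = 10*π^2/9, so ||u'||_L² = sqrt(10)*π/3.
Ratio ||u||_L² / ||u'||_L² = 1/π.
Sharp Poincaré constant on H^1_0(0, 5) is C_P = L/π = 5/π, achieved by sin(π/5·x).
This is the k = 5 harmonic; the ratio L/(kπ) is strictly less than C_P = L/π, consistent with the sharp inequality ||u||_L² ≤ C_P ||u'||_L².


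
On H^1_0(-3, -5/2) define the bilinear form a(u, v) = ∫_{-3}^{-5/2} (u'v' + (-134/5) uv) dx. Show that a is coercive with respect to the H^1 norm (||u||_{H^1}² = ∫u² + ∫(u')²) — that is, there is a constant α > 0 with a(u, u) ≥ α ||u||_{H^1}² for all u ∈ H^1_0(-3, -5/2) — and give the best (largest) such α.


α = 2*(-67 + 10*π^2)/(5*(1 + 4*π^2))

Coercivity of a(·,·) on H^1_0(-3, -5/2) means a(u, u) ≥ α ||u||_{H^1}² for every u ∈ H^1_0.
The interval has length L = 1/2, and Poincaré/coercivity depend only on L. Here a(u, u) = ∫(u')² + (-134/5)·∫u².
Here c = -134/5 < 0 with |c| < (π/L)² = 4*π^2, so coercivity still holds. The condition a(u,u) ≥ α||u||_{H^1}² reads (1−α)∫(u')² ≥ (α−c)∫u². Any admissible α is ≤ 1 (rapidly oscillating u have ∫u²/∫(u')² → 0), and α = 1 would force 0 ≥ (1−c)∫u², impossible since c < 1; so 1−α > 0. By the sharp Poincaré inequality on H^1_0 of an interval of length L, ∫(u')² ≥ (π/L)²∫u² with equality for the first sine mode sin(π(x−x₀)/L) (x₀ the left endpoint), so the inequality holds for all u iff (1−α)(π/L)² ≥ α − c, i.e. α ≤ ((π/L)² + c)/((π/L)² + 1) = (1 + c(L/π)²)/(1 + (L/π)²). (Direct route, valid since c ≤ 0: Poincaré gives c∫u² ≥ c(L/π)²∫(u')², so a(u,u) ≥ (1 + c(L/π)²)∫(u')², while ||u||_{H^1}² ≤ (1 + (L/π)²)∫(u')²; dividing yields the same α.) With (π/L)² = 4*π^2 and c = -134/5, the largest admissible constant is α = ((π/L)² + c)/((π/L)² + 1).
Simplifying, α = 2*(-67 + 10*π^2)/(5*(1 + 4*π^2)).


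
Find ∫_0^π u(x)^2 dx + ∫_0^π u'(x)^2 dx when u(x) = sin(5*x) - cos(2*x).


||u||_{H^1(0,π)}^2 = -100/21 + 31*π/2

u'(x) = 2*sin(2*x) + 5*cos(5*x).
Expand u² and (u')² and integrate term by term on (0, π), using: for integers n ≥ 1, ∫_0^π sin²(nx) dx = ∫_0^π cos²(nx) dx = π/2; for n ≠ n', ∫_0^π sin(nx)sin(n'x) dx = ∫_0^π cos(nx)cos(n'x) dx = 0; and by product-to-sum, ∫_0^π sin(nx)cos(n'x) dx = ½∫_0^π [sin((n+n')x) + sin((n−n')x)] dx, which is 0 when n+n' is even and 2n/(n²−n'²) when n+n' is odd (it need not vanish on (0, π)).
  u² squared terms: (-1)²·∫cos(2x)² dx = 1·π/2 = π/2;  (1)²·∫sin(5x)² dx = 1·π/2 = π/2.
  u² cross terms: 2·(-1)·(1)·∫cos(2x)·sin(5x) dx = -2·(10/21) = -20/21.
  So ∫_0^π u² dx = π/2 + π/2 − 20/21 = -20/21 + π.
  (u')² squared terms: (2)²·∫sin(2x)² dx = 4·π/2 = 2*π;  (5)²·∫cos(5x)² dx = 25·π/2 = 25*π/2.
  (u')² cross terms: 2·(2)·(5)·∫sin(2x)·cos(5x) dx = 20·(-4/21) = -80/21.
  So ∫_0^π (u')² dx = 2*π + 25*π/2 − 80/21 = -80/21 + 29*π/2.
||u||_{H^1}^2 = (-20/21 + π) + (-80/21 + 29*π/2) = -100/21 + 31*π/2.


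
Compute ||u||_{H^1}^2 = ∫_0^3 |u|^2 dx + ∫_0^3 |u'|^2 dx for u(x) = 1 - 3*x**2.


||u||_{H^1}^2 = 3552/5

The H^1 norm (squared) on an interval (0, L) is
  ||u||_{H^1}^2 = ∫_0^L u(x)^2 dx + ∫_0^L u'(x)^2 dx.
Compute u'(x) = -6*x.
Then u(x)^2 = 9*x**4 - 6*x**2 + 1 and u'(x)^2 = 36*x**2.
Integrate each monomial from 0 to 3 using ∫_0^3 c·x^n dx = c·3^(n+1)/(n+1):
  ∫_0^3 u(x)^2 dx = ∫_0^3 (9*x^4 - 6*x^2 + 1) dx. Term by term:
    ∫_0^3 9*x^4 dx = 2187/5;  ∫_0^3 -6*x^2 dx = -54;  ∫_0^3 1 dx = 3.
  Sum: 2187/5 − 54 + 3 = 1932/5.
  ∫_0^3 u'(x)^2 dx = ∫_0^3 (36*x^2) dx. Term by term:
    ∫_0^3 36*x^2 dx = 324.
Adding: ||u||_{H^1}^2 = 1932/5 + 324 = 3552/5.


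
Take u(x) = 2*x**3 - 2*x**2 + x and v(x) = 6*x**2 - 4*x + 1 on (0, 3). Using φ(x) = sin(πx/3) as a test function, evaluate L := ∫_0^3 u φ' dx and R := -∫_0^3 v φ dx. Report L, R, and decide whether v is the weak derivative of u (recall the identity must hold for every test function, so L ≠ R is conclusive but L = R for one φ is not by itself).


LHS = -132/π + 648/π^3, RHS = -132/π + 648/π^3. Yes, v = u' weakly.

u(x) = 2*x**3 - 2*x**2 + x, classical derivative u'(x) = 6*x**2 - 4*x + 1.
φ(x) = sin(πx/3), so φ'(x) = π*cos(π*x/3)/3.
Note φ(0) = φ(3) = 0, so the boundary term u·φ vanishes.
LHS = ∫_0^3 u(x) φ'(x) dx = ∫_0^3 (2*π*x^3*cos(π*x/3)/3 - 2*π*x^2*cos(π*x/3)/3 + π*x*cos(π*x/3)/3) dx. Term by term:
  ∫_0^3 -2*π*x^2*cos(π*x/3)/3 dx = 36/π;  ∫_0^3 π*x*cos(π*x/3)/3 dx = -6/π;  ∫_0^3 2*π*x^3*cos(π*x/3)/3 dx = -162/π + 648/π^3.
Sum: 36/π − 6/π + -162/π + 648/π^3 = -132/π + 648/π^3.
So LHS = -132/π + 648/π^3.
∫_0^3 v(x) φ(x) dx = ∫_0^3 (6*x^2*sin(π*x/3) - 4*x*sin(π*x/3) + sin(π*x/3)) dx. Term by term:
  ∫_0^3 -4*x*sin(π*x/3) dx = -36/π;  ∫_0^3 6*x^2*sin(π*x/3) dx = -648/π^3 + 162/π;  ∫_0^3 sin(π*x/3) dx = 6/π.
Sum: -36/π + -648/π^3 + 162/π + 6/π = -648/π^3 + 132/π.
So RHS = -∫_0^3 v(x) φ(x) dx = -132/π + 648/π^3.
LHS = RHS, so the identity holds for this test φ.
Moreover u is smooth here and v(x) = u'(x) = 6*x**2 - 4*x + 1 pointwise, so the identity holds for every test function. Hence v is the weak derivative of u.


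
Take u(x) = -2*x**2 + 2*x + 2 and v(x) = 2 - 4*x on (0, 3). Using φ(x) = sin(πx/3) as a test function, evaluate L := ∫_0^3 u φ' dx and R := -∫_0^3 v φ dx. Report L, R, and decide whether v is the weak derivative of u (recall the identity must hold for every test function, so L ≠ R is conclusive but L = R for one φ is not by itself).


LHS = 24/π, RHS = 24/π. Yes, v = u' weakly.

u(x) = -2*x**2 + 2*x + 2, classical derivative u'(x) = 2 - 4*x.
φ(x) = sin(πx/3), so φ'(x) = π*cos(π*x/3)/3.
Note φ(0) = φ(3) = 0, so the boundary term u·φ vanishes.
LHS = ∫_0^3 u(x) φ'(x) dx = ∫_0^3 (-2*π*x^2*cos(π*x/3)/3 + 2*π*x*cos(π*x/3)/3 + 2*π*cos(π*x/3)/3) dx. Term by term:
  ∫_0^3 2*π*cos(π*x/3)/3 dx = 0;  ∫_0^3 -2*π*x^2*cos(π*x/3)/3 dx = 36/π;  ∫_0^3 2*π*x*cos(π*x/3)/3 dx = -12/π.
Sum: 0 + 36/π − 12/π = 24/π.
So LHS = 24/π.
∫_0^3 v(x) φ(x) dx = ∫_0^3 (-4*x*sin(π*x/3) + 2*sin(π*x/3)) dx. Term by term:
  ∫_0^3 2*sin(π*x/3) dx = 12/π;  ∫_0^3 -4*x*sin(π*x/3) dx = -36/π.
Sum: 12/π − 36/π = -24/π.
So RHS = -∫_0^3 v(x) φ(x) dx = 24/π.
LHS = RHS, so the identity holds for this test φ.
Moreover u is smooth here and v(x) = u'(x) = 2 - 4*x pointwise, so the identity holds for every test function. Hence v is the weak derivative of u.


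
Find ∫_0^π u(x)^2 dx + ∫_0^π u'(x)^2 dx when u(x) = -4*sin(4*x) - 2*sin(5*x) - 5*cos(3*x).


||u||_{H^1(0,π)}^2 = 3200/7 + 313*π

u'(x) = 15*sin(3*x) - 16*cos(4*x) - 10*cos(5*x).
Expand u² and (u')² and integrate term by term on (0, π), using: for integers n ≥ 1, ∫_0^π sin²(nx) dx = ∫_0^π cos²(nx) dx = π/2; for n ≠ n', ∫_0^π sin(nx)sin(n'x) dx = ∫_0^π cos(nx)cos(n'x) dx = 0; and by product-to-sum, ∫_0^π sin(nx)cos(n'x) dx = ½∫_0^π [sin((n+n')x) + sin((n−n')x)] dx, which is 0 when n+n' is even and 2n/(n²−n'²) when n+n' is odd (it need not vanish on (0, π)).
  u² squared terms: (-5)²·∫cos(3x)² dx = 25·π/2 = 25*π/2;  (-4)²·∫sin(4x)² dx = 16·π/2 = 8*π;  (-2)²·∫sin(5x)² dx = 4·π/2 = 2*π.
  u² cross terms: 2·(-5)·(-4)·∫cos(3x)·sin(4x) dx = 40·(8/7) = 320/7;  2·(-5)·(-2)·∫cos(3x)·sin(5x) dx = 20·(0) = 0;  2·(-4)·(-2)·∫sin(4x)·sin(5x) dx = 16·(0) = 0.
  So ∫_0^π u² dx = 25*π/2 + 8*π + 2*π + 320/7 + 0 + 0 = 320/7 + 45*π/2.
  (u')² squared terms: (-16)²·∫cos(4x)² dx = 256·π/2 = 128*π;  (-10)²·∫cos(5x)² dx = 100·π/2 = 50*π;  (15)²·∫sin(3x)² dx = 225·π/2 = 225*π/2.
  (u')² cross terms: 2·(-16)·(-10)·∫cos(4x)·cos(5x) dx = 320·(0) = 0;  2·(-16)·(15)·∫cos(4x)·sin(3x) dx = -480·(-6/7) = 2880/7;  2·(-10)·(15)·∫cos(5x)·sin(3x) dx = -300·(0) = 0.
  So ∫_0^π (u')² dx = 128*π + 50*π + 225*π/2 + 0 + 2880/7 + 0 = 2880/7 + 581*π/2.
||u||_{H^1}^2 = (320/7 + 45*π/2) + (2880/7 + 581*π/2) = 3200/7 + 313*π.
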